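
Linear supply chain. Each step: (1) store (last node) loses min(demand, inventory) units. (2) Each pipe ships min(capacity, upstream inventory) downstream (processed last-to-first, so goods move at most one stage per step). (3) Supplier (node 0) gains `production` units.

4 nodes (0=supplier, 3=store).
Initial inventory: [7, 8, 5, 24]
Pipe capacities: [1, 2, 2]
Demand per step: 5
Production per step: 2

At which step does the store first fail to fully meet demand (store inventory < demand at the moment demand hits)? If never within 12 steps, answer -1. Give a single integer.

Step 1: demand=5,sold=5 ship[2->3]=2 ship[1->2]=2 ship[0->1]=1 prod=2 -> [8 7 5 21]
Step 2: demand=5,sold=5 ship[2->3]=2 ship[1->2]=2 ship[0->1]=1 prod=2 -> [9 6 5 18]
Step 3: demand=5,sold=5 ship[2->3]=2 ship[1->2]=2 ship[0->1]=1 prod=2 -> [10 5 5 15]
Step 4: demand=5,sold=5 ship[2->3]=2 ship[1->2]=2 ship[0->1]=1 prod=2 -> [11 4 5 12]
Step 5: demand=5,sold=5 ship[2->3]=2 ship[1->2]=2 ship[0->1]=1 prod=2 -> [12 3 5 9]
Step 6: demand=5,sold=5 ship[2->3]=2 ship[1->2]=2 ship[0->1]=1 prod=2 -> [13 2 5 6]
Step 7: demand=5,sold=5 ship[2->3]=2 ship[1->2]=2 ship[0->1]=1 prod=2 -> [14 1 5 3]
Step 8: demand=5,sold=3 ship[2->3]=2 ship[1->2]=1 ship[0->1]=1 prod=2 -> [15 1 4 2]
Step 9: demand=5,sold=2 ship[2->3]=2 ship[1->2]=1 ship[0->1]=1 prod=2 -> [16 1 3 2]
Step 10: demand=5,sold=2 ship[2->3]=2 ship[1->2]=1 ship[0->1]=1 prod=2 -> [17 1 2 2]
Step 11: demand=5,sold=2 ship[2->3]=2 ship[1->2]=1 ship[0->1]=1 prod=2 -> [18 1 1 2]
Step 12: demand=5,sold=2 ship[2->3]=1 ship[1->2]=1 ship[0->1]=1 prod=2 -> [19 1 1 1]
First stockout at step 8

8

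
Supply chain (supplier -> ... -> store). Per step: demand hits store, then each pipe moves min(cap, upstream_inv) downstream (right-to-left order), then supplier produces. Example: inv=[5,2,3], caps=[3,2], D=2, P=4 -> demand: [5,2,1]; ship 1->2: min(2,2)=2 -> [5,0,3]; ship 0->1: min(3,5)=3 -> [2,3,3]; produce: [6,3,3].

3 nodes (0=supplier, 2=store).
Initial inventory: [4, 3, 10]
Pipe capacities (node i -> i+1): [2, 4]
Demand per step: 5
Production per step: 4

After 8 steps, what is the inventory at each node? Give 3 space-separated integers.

Step 1: demand=5,sold=5 ship[1->2]=3 ship[0->1]=2 prod=4 -> inv=[6 2 8]
Step 2: demand=5,sold=5 ship[1->2]=2 ship[0->1]=2 prod=4 -> inv=[8 2 5]
Step 3: demand=5,sold=5 ship[1->2]=2 ship[0->1]=2 prod=4 -> inv=[10 2 2]
Step 4: demand=5,sold=2 ship[1->2]=2 ship[0->1]=2 prod=4 -> inv=[12 2 2]
Step 5: demand=5,sold=2 ship[1->2]=2 ship[0->1]=2 prod=4 -> inv=[14 2 2]
Step 6: demand=5,sold=2 ship[1->2]=2 ship[0->1]=2 prod=4 -> inv=[16 2 2]
Step 7: demand=5,sold=2 ship[1->2]=2 ship[0->1]=2 prod=4 -> inv=[18 2 2]
Step 8: demand=5,sold=2 ship[1->2]=2 ship[0->1]=2 prod=4 -> inv=[20 2 2]

20 2 2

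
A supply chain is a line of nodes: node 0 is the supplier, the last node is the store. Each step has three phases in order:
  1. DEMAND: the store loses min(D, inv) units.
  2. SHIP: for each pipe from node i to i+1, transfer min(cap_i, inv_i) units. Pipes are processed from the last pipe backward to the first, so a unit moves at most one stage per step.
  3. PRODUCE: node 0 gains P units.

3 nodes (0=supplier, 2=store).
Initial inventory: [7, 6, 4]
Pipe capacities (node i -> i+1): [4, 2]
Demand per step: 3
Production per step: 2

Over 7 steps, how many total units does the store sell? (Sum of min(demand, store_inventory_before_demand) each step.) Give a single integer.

Step 1: sold=3 (running total=3) -> [5 8 3]
Step 2: sold=3 (running total=6) -> [3 10 2]
Step 3: sold=2 (running total=8) -> [2 11 2]
Step 4: sold=2 (running total=10) -> [2 11 2]
Step 5: sold=2 (running total=12) -> [2 11 2]
Step 6: sold=2 (running total=14) -> [2 11 2]
Step 7: sold=2 (running total=16) -> [2 11 2]

Answer: 16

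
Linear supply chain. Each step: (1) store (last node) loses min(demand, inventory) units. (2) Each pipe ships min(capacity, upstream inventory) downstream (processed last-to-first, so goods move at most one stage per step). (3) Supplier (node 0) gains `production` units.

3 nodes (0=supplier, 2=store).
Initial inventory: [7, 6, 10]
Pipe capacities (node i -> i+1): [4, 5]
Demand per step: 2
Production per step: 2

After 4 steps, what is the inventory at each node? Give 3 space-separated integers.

Step 1: demand=2,sold=2 ship[1->2]=5 ship[0->1]=4 prod=2 -> inv=[5 5 13]
Step 2: demand=2,sold=2 ship[1->2]=5 ship[0->1]=4 prod=2 -> inv=[3 4 16]
Step 3: demand=2,sold=2 ship[1->2]=4 ship[0->1]=3 prod=2 -> inv=[2 3 18]
Step 4: demand=2,sold=2 ship[1->2]=3 ship[0->1]=2 prod=2 -> inv=[2 2 19]

2 2 19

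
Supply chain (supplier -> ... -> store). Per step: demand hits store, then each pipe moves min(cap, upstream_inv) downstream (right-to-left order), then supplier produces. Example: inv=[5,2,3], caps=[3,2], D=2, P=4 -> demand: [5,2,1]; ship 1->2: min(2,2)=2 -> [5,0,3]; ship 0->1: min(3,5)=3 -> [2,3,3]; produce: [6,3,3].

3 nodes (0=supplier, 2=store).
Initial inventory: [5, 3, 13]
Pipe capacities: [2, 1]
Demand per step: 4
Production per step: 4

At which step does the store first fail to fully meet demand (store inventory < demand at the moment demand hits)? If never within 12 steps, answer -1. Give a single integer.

Step 1: demand=4,sold=4 ship[1->2]=1 ship[0->1]=2 prod=4 -> [7 4 10]
Step 2: demand=4,sold=4 ship[1->2]=1 ship[0->1]=2 prod=4 -> [9 5 7]
Step 3: demand=4,sold=4 ship[1->2]=1 ship[0->1]=2 prod=4 -> [11 6 4]
Step 4: demand=4,sold=4 ship[1->2]=1 ship[0->1]=2 prod=4 -> [13 7 1]
Step 5: demand=4,sold=1 ship[1->2]=1 ship[0->1]=2 prod=4 -> [15 8 1]
Step 6: demand=4,sold=1 ship[1->2]=1 ship[0->1]=2 prod=4 -> [17 9 1]
Step 7: demand=4,sold=1 ship[1->2]=1 ship[0->1]=2 prod=4 -> [19 10 1]
Step 8: demand=4,sold=1 ship[1->2]=1 ship[0->1]=2 prod=4 -> [21 11 1]
Step 9: demand=4,sold=1 ship[1->2]=1 ship[0->1]=2 prod=4 -> [23 12 1]
Step 10: demand=4,sold=1 ship[1->2]=1 ship[0->1]=2 prod=4 -> [25 13 1]
Step 11: demand=4,sold=1 ship[1->2]=1 ship[0->1]=2 prod=4 -> [27 14 1]
Step 12: demand=4,sold=1 ship[1->2]=1 ship[0->1]=2 prod=4 -> [29 15 1]
First stockout at step 5

5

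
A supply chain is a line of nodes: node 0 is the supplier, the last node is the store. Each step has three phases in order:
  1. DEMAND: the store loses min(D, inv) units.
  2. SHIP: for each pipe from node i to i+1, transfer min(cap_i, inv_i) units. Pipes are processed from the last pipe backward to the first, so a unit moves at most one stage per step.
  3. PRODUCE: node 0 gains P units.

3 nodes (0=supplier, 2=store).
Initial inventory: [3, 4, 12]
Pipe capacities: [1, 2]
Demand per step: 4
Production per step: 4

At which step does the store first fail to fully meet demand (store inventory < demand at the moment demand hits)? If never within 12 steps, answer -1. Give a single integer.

Step 1: demand=4,sold=4 ship[1->2]=2 ship[0->1]=1 prod=4 -> [6 3 10]
Step 2: demand=4,sold=4 ship[1->2]=2 ship[0->1]=1 prod=4 -> [9 2 8]
Step 3: demand=4,sold=4 ship[1->2]=2 ship[0->1]=1 prod=4 -> [12 1 6]
Step 4: demand=4,sold=4 ship[1->2]=1 ship[0->1]=1 prod=4 -> [15 1 3]
Step 5: demand=4,sold=3 ship[1->2]=1 ship[0->1]=1 prod=4 -> [18 1 1]
Step 6: demand=4,sold=1 ship[1->2]=1 ship[0->1]=1 prod=4 -> [21 1 1]
Step 7: demand=4,sold=1 ship[1->2]=1 ship[0->1]=1 prod=4 -> [24 1 1]
Step 8: demand=4,sold=1 ship[1->2]=1 ship[0->1]=1 prod=4 -> [27 1 1]
Step 9: demand=4,sold=1 ship[1->2]=1 ship[0->1]=1 prod=4 -> [30 1 1]
Step 10: demand=4,sold=1 ship[1->2]=1 ship[0->1]=1 prod=4 -> [33 1 1]
Step 11: demand=4,sold=1 ship[1->2]=1 ship[0->1]=1 prod=4 -> [36 1 1]
Step 12: demand=4,sold=1 ship[1->2]=1 ship[0->1]=1 prod=4 -> [39 1 1]
First stockout at step 5

5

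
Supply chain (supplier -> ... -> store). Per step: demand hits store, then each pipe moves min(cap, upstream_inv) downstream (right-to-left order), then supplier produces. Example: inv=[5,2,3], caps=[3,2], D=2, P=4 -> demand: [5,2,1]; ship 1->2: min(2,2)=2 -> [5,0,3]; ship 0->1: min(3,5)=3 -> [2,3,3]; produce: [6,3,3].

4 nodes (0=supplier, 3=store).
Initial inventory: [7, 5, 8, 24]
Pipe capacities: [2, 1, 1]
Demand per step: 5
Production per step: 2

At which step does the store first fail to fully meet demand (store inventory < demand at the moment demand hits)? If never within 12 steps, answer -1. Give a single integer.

Step 1: demand=5,sold=5 ship[2->3]=1 ship[1->2]=1 ship[0->1]=2 prod=2 -> [7 6 8 20]
Step 2: demand=5,sold=5 ship[2->3]=1 ship[1->2]=1 ship[0->1]=2 prod=2 -> [7 7 8 16]
Step 3: demand=5,sold=5 ship[2->3]=1 ship[1->2]=1 ship[0->1]=2 prod=2 -> [7 8 8 12]
Step 4: demand=5,sold=5 ship[2->3]=1 ship[1->2]=1 ship[0->1]=2 prod=2 -> [7 9 8 8]
Step 5: demand=5,sold=5 ship[2->3]=1 ship[1->2]=1 ship[0->1]=2 prod=2 -> [7 10 8 4]
Step 6: demand=5,sold=4 ship[2->3]=1 ship[1->2]=1 ship[0->1]=2 prod=2 -> [7 11 8 1]
Step 7: demand=5,sold=1 ship[2->3]=1 ship[1->2]=1 ship[0->1]=2 prod=2 -> [7 12 8 1]
Step 8: demand=5,sold=1 ship[2->3]=1 ship[1->2]=1 ship[0->1]=2 prod=2 -> [7 13 8 1]
Step 9: demand=5,sold=1 ship[2->3]=1 ship[1->2]=1 ship[0->1]=2 prod=2 -> [7 14 8 1]
Step 10: demand=5,sold=1 ship[2->3]=1 ship[1->2]=1 ship[0->1]=2 prod=2 -> [7 15 8 1]
Step 11: demand=5,sold=1 ship[2->3]=1 ship[1->2]=1 ship[0->1]=2 prod=2 -> [7 16 8 1]
Step 12: demand=5,sold=1 ship[2->3]=1 ship[1->2]=1 ship[0->1]=2 prod=2 -> [7 17 8 1]
First stockout at step 6

6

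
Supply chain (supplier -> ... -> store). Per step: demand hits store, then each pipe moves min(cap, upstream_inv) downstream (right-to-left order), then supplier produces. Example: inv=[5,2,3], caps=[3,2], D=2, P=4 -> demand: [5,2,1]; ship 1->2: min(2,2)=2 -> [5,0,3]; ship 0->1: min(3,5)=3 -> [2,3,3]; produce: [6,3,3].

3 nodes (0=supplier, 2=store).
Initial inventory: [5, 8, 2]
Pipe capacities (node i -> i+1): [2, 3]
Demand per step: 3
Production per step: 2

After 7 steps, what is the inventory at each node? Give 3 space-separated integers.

Step 1: demand=3,sold=2 ship[1->2]=3 ship[0->1]=2 prod=2 -> inv=[5 7 3]
Step 2: demand=3,sold=3 ship[1->2]=3 ship[0->1]=2 prod=2 -> inv=[5 6 3]
Step 3: demand=3,sold=3 ship[1->2]=3 ship[0->1]=2 prod=2 -> inv=[5 5 3]
Step 4: demand=3,sold=3 ship[1->2]=3 ship[0->1]=2 prod=2 -> inv=[5 4 3]
Step 5: demand=3,sold=3 ship[1->2]=3 ship[0->1]=2 prod=2 -> inv=[5 3 3]
Step 6: demand=3,sold=3 ship[1->2]=3 ship[0->1]=2 prod=2 -> inv=[5 2 3]
Step 7: demand=3,sold=3 ship[1->2]=2 ship[0->1]=2 prod=2 -> inv=[5 2 2]

5 2 2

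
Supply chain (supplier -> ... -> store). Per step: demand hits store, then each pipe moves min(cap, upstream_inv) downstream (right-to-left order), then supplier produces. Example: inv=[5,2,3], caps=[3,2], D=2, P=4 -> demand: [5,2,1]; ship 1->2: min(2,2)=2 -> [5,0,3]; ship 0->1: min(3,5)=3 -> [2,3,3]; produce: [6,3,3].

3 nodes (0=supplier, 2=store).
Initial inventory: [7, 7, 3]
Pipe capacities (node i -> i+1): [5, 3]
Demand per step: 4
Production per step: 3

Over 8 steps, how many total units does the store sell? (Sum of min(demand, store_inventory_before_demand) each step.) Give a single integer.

Step 1: sold=3 (running total=3) -> [5 9 3]
Step 2: sold=3 (running total=6) -> [3 11 3]
Step 3: sold=3 (running total=9) -> [3 11 3]
Step 4: sold=3 (running total=12) -> [3 11 3]
Step 5: sold=3 (running total=15) -> [3 11 3]
Step 6: sold=3 (running total=18) -> [3 11 3]
Step 7: sold=3 (running total=21) -> [3 11 3]
Step 8: sold=3 (running total=24) -> [3 11 3]

Answer: 24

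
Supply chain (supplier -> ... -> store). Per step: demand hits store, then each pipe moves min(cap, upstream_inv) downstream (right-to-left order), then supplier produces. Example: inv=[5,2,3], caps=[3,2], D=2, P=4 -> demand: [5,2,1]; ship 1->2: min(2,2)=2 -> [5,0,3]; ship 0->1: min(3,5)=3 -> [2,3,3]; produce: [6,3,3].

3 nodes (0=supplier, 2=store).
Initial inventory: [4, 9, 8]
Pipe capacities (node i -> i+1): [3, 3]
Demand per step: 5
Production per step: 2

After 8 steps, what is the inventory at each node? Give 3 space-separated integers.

Step 1: demand=5,sold=5 ship[1->2]=3 ship[0->1]=3 prod=2 -> inv=[3 9 6]
Step 2: demand=5,sold=5 ship[1->2]=3 ship[0->1]=3 prod=2 -> inv=[2 9 4]
Step 3: demand=5,sold=4 ship[1->2]=3 ship[0->1]=2 prod=2 -> inv=[2 8 3]
Step 4: demand=5,sold=3 ship[1->2]=3 ship[0->1]=2 prod=2 -> inv=[2 7 3]
Step 5: demand=5,sold=3 ship[1->2]=3 ship[0->1]=2 prod=2 -> inv=[2 6 3]
Step 6: demand=5,sold=3 ship[1->2]=3 ship[0->1]=2 prod=2 -> inv=[2 5 3]
Step 7: demand=5,sold=3 ship[1->2]=3 ship[0->1]=2 prod=2 -> inv=[2 4 3]
Step 8: demand=5,sold=3 ship[1->2]=3 ship[0->1]=2 prod=2 -> inv=[2 3 3]

2 3 3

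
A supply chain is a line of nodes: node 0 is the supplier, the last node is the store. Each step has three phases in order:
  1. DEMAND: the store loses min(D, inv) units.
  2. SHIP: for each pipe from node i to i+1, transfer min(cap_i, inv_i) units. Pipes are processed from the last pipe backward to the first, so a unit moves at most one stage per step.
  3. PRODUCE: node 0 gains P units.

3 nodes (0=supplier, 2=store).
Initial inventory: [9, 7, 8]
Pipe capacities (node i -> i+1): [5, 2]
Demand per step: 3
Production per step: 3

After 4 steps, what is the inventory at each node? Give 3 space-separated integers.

Step 1: demand=3,sold=3 ship[1->2]=2 ship[0->1]=5 prod=3 -> inv=[7 10 7]
Step 2: demand=3,sold=3 ship[1->2]=2 ship[0->1]=5 prod=3 -> inv=[5 13 6]
Step 3: demand=3,sold=3 ship[1->2]=2 ship[0->1]=5 prod=3 -> inv=[3 16 5]
Step 4: demand=3,sold=3 ship[1->2]=2 ship[0->1]=3 prod=3 -> inv=[3 17 4]

3 17 4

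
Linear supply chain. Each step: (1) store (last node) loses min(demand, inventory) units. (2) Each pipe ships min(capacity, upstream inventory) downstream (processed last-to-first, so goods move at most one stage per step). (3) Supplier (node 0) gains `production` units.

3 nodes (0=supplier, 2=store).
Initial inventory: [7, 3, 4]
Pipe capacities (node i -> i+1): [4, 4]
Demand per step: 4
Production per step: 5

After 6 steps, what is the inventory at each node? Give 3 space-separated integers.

Step 1: demand=4,sold=4 ship[1->2]=3 ship[0->1]=4 prod=5 -> inv=[8 4 3]
Step 2: demand=4,sold=3 ship[1->2]=4 ship[0->1]=4 prod=5 -> inv=[9 4 4]
Step 3: demand=4,sold=4 ship[1->2]=4 ship[0->1]=4 prod=5 -> inv=[10 4 4]
Step 4: demand=4,sold=4 ship[1->2]=4 ship[0->1]=4 prod=5 -> inv=[11 4 4]
Step 5: demand=4,sold=4 ship[1->2]=4 ship[0->1]=4 prod=5 -> inv=[12 4 4]
Step 6: demand=4,sold=4 ship[1->2]=4 ship[0->1]=4 prod=5 -> inv=[13 4 4]

13 4 4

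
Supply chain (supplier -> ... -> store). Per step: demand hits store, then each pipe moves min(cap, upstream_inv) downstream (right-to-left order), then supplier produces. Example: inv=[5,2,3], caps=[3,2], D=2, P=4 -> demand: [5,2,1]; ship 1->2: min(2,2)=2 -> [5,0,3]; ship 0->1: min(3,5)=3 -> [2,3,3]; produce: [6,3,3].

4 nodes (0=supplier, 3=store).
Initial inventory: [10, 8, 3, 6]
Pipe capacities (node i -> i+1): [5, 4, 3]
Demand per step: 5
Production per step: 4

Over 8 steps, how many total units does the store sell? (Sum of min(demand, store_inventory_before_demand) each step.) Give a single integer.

Answer: 27

Derivation:
Step 1: sold=5 (running total=5) -> [9 9 4 4]
Step 2: sold=4 (running total=9) -> [8 10 5 3]
Step 3: sold=3 (running total=12) -> [7 11 6 3]
Step 4: sold=3 (running total=15) -> [6 12 7 3]
Step 5: sold=3 (running total=18) -> [5 13 8 3]
Step 6: sold=3 (running total=21) -> [4 14 9 3]
Step 7: sold=3 (running total=24) -> [4 14 10 3]
Step 8: sold=3 (running total=27) -> [4 14 11 3]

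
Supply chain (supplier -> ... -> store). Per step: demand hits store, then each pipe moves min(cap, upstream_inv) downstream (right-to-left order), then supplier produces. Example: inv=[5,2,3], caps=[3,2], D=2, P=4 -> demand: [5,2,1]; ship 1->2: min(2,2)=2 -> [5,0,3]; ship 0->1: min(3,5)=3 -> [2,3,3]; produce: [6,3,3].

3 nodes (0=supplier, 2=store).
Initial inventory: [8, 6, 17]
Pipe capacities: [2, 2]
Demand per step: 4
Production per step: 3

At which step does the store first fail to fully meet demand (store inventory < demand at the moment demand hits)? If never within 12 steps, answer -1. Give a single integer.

Step 1: demand=4,sold=4 ship[1->2]=2 ship[0->1]=2 prod=3 -> [9 6 15]
Step 2: demand=4,sold=4 ship[1->2]=2 ship[0->1]=2 prod=3 -> [10 6 13]
Step 3: demand=4,sold=4 ship[1->2]=2 ship[0->1]=2 prod=3 -> [11 6 11]
Step 4: demand=4,sold=4 ship[1->2]=2 ship[0->1]=2 prod=3 -> [12 6 9]
Step 5: demand=4,sold=4 ship[1->2]=2 ship[0->1]=2 prod=3 -> [13 6 7]
Step 6: demand=4,sold=4 ship[1->2]=2 ship[0->1]=2 prod=3 -> [14 6 5]
Step 7: demand=4,sold=4 ship[1->2]=2 ship[0->1]=2 prod=3 -> [15 6 3]
Step 8: demand=4,sold=3 ship[1->2]=2 ship[0->1]=2 prod=3 -> [16 6 2]
Step 9: demand=4,sold=2 ship[1->2]=2 ship[0->1]=2 prod=3 -> [17 6 2]
Step 10: demand=4,sold=2 ship[1->2]=2 ship[0->1]=2 prod=3 -> [18 6 2]
Step 11: demand=4,sold=2 ship[1->2]=2 ship[0->1]=2 prod=3 -> [19 6 2]
Step 12: demand=4,sold=2 ship[1->2]=2 ship[0->1]=2 prod=3 -> [20 6 2]
First stockout at step 8

8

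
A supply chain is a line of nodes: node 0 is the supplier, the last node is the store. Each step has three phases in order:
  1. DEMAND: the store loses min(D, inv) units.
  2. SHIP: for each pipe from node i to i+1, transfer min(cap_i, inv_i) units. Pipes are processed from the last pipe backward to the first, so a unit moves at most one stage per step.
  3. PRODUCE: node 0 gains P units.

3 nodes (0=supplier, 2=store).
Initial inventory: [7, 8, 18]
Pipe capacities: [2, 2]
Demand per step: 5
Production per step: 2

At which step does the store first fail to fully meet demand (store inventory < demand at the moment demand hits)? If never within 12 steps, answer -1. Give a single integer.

Step 1: demand=5,sold=5 ship[1->2]=2 ship[0->1]=2 prod=2 -> [7 8 15]
Step 2: demand=5,sold=5 ship[1->2]=2 ship[0->1]=2 prod=2 -> [7 8 12]
Step 3: demand=5,sold=5 ship[1->2]=2 ship[0->1]=2 prod=2 -> [7 8 9]
Step 4: demand=5,sold=5 ship[1->2]=2 ship[0->1]=2 prod=2 -> [7 8 6]
Step 5: demand=5,sold=5 ship[1->2]=2 ship[0->1]=2 prod=2 -> [7 8 3]
Step 6: demand=5,sold=3 ship[1->2]=2 ship[0->1]=2 prod=2 -> [7 8 2]
Step 7: demand=5,sold=2 ship[1->2]=2 ship[0->1]=2 prod=2 -> [7 8 2]
Step 8: demand=5,sold=2 ship[1->2]=2 ship[0->1]=2 prod=2 -> [7 8 2]
Step 9: demand=5,sold=2 ship[1->2]=2 ship[0->1]=2 prod=2 -> [7 8 2]
Step 10: demand=5,sold=2 ship[1->2]=2 ship[0->1]=2 prod=2 -> [7 8 2]
Step 11: demand=5,sold=2 ship[1->2]=2 ship[0->1]=2 prod=2 -> [7 8 2]
Step 12: demand=5,sold=2 ship[1->2]=2 ship[0->1]=2 prod=2 -> [7 8 2]
First stockout at step 6

6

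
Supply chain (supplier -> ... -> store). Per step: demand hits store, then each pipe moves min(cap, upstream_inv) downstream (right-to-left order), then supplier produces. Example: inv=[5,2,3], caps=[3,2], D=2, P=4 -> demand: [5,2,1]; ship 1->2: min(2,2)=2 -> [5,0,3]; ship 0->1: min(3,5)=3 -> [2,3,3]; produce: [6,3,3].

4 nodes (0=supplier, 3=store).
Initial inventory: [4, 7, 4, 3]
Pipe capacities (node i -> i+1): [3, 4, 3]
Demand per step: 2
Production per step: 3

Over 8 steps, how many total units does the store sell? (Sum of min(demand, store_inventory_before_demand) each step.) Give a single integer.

Step 1: sold=2 (running total=2) -> [4 6 5 4]
Step 2: sold=2 (running total=4) -> [4 5 6 5]
Step 3: sold=2 (running total=6) -> [4 4 7 6]
Step 4: sold=2 (running total=8) -> [4 3 8 7]
Step 5: sold=2 (running total=10) -> [4 3 8 8]
Step 6: sold=2 (running total=12) -> [4 3 8 9]
Step 7: sold=2 (running total=14) -> [4 3 8 10]
Step 8: sold=2 (running total=16) -> [4 3 8 11]

Answer: 16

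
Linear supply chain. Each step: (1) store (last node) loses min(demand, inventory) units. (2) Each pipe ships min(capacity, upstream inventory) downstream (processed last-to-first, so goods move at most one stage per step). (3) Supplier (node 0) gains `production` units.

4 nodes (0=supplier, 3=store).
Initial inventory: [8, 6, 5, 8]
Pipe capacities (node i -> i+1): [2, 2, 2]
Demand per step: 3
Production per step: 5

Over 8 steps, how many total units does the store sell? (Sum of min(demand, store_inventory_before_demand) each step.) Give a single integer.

Answer: 22

Derivation:
Step 1: sold=3 (running total=3) -> [11 6 5 7]
Step 2: sold=3 (running total=6) -> [14 6 5 6]
Step 3: sold=3 (running total=9) -> [17 6 5 5]
Step 4: sold=3 (running total=12) -> [20 6 5 4]
Step 5: sold=3 (running total=15) -> [23 6 5 3]
Step 6: sold=3 (running total=18) -> [26 6 5 2]
Step 7: sold=2 (running total=20) -> [29 6 5 2]
Step 8: sold=2 (running total=22) -> [32 6 5 2]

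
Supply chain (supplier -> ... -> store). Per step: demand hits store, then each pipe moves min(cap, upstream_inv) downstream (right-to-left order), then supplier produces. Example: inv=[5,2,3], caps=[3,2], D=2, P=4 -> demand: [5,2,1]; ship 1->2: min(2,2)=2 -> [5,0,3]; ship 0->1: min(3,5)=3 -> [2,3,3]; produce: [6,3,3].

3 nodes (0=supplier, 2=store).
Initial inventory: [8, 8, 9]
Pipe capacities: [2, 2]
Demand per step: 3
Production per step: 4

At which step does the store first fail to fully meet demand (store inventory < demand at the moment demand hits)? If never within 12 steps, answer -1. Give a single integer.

Step 1: demand=3,sold=3 ship[1->2]=2 ship[0->1]=2 prod=4 -> [10 8 8]
Step 2: demand=3,sold=3 ship[1->2]=2 ship[0->1]=2 prod=4 -> [12 8 7]
Step 3: demand=3,sold=3 ship[1->2]=2 ship[0->1]=2 prod=4 -> [14 8 6]
Step 4: demand=3,sold=3 ship[1->2]=2 ship[0->1]=2 prod=4 -> [16 8 5]
Step 5: demand=3,sold=3 ship[1->2]=2 ship[0->1]=2 prod=4 -> [18 8 4]
Step 6: demand=3,sold=3 ship[1->2]=2 ship[0->1]=2 prod=4 -> [20 8 3]
Step 7: demand=3,sold=3 ship[1->2]=2 ship[0->1]=2 prod=4 -> [22 8 2]
Step 8: demand=3,sold=2 ship[1->2]=2 ship[0->1]=2 prod=4 -> [24 8 2]
Step 9: demand=3,sold=2 ship[1->2]=2 ship[0->1]=2 prod=4 -> [26 8 2]
Step 10: demand=3,sold=2 ship[1->2]=2 ship[0->1]=2 prod=4 -> [28 8 2]
Step 11: demand=3,sold=2 ship[1->2]=2 ship[0->1]=2 prod=4 -> [30 8 2]
Step 12: demand=3,sold=2 ship[1->2]=2 ship[0->1]=2 prod=4 -> [32 8 2]
First stockout at step 8

8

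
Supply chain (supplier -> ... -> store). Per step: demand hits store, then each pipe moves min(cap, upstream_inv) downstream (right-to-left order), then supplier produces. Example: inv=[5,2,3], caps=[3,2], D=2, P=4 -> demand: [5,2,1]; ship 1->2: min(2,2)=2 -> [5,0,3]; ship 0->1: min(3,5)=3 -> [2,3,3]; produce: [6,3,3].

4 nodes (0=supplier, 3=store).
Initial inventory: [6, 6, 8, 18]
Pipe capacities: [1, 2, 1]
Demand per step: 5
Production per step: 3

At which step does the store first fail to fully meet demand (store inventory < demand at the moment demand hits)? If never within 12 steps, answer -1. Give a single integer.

Step 1: demand=5,sold=5 ship[2->3]=1 ship[1->2]=2 ship[0->1]=1 prod=3 -> [8 5 9 14]
Step 2: demand=5,sold=5 ship[2->3]=1 ship[1->2]=2 ship[0->1]=1 prod=3 -> [10 4 10 10]
Step 3: demand=5,sold=5 ship[2->3]=1 ship[1->2]=2 ship[0->1]=1 prod=3 -> [12 3 11 6]
Step 4: demand=5,sold=5 ship[2->3]=1 ship[1->2]=2 ship[0->1]=1 prod=3 -> [14 2 12 2]
Step 5: demand=5,sold=2 ship[2->3]=1 ship[1->2]=2 ship[0->1]=1 prod=3 -> [16 1 13 1]
Step 6: demand=5,sold=1 ship[2->3]=1 ship[1->2]=1 ship[0->1]=1 prod=3 -> [18 1 13 1]
Step 7: demand=5,sold=1 ship[2->3]=1 ship[1->2]=1 ship[0->1]=1 prod=3 -> [20 1 13 1]
Step 8: demand=5,sold=1 ship[2->3]=1 ship[1->2]=1 ship[0->1]=1 prod=3 -> [22 1 13 1]
Step 9: demand=5,sold=1 ship[2->3]=1 ship[1->2]=1 ship[0->1]=1 prod=3 -> [24 1 13 1]
Step 10: demand=5,sold=1 ship[2->3]=1 ship[1->2]=1 ship[0->1]=1 prod=3 -> [26 1 13 1]
Step 11: demand=5,sold=1 ship[2->3]=1 ship[1->2]=1 ship[0->1]=1 prod=3 -> [28 1 13 1]
Step 12: demand=5,sold=1 ship[2->3]=1 ship[1->2]=1 ship[0->1]=1 prod=3 -> [30 1 13 1]
First stockout at step 5

5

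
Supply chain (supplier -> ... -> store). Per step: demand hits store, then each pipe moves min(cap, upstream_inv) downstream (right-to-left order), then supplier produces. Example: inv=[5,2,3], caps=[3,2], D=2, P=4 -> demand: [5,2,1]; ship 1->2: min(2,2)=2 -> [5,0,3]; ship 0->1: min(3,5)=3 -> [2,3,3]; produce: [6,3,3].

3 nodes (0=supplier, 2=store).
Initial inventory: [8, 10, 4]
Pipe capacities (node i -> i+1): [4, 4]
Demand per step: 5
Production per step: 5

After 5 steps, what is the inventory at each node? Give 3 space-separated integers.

Step 1: demand=5,sold=4 ship[1->2]=4 ship[0->1]=4 prod=5 -> inv=[9 10 4]
Step 2: demand=5,sold=4 ship[1->2]=4 ship[0->1]=4 prod=5 -> inv=[10 10 4]
Step 3: demand=5,sold=4 ship[1->2]=4 ship[0->1]=4 prod=5 -> inv=[11 10 4]
Step 4: demand=5,sold=4 ship[1->2]=4 ship[0->1]=4 prod=5 -> inv=[12 10 4]
Step 5: demand=5,sold=4 ship[1->2]=4 ship[0->1]=4 prod=5 -> inv=[13 10 4]

13 10 4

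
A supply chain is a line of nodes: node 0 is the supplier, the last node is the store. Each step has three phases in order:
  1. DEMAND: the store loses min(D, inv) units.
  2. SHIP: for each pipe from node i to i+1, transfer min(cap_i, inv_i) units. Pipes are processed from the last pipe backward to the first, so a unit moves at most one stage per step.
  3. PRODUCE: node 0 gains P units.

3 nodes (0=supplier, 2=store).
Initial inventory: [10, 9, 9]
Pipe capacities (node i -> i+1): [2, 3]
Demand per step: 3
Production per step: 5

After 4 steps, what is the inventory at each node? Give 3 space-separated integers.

Step 1: demand=3,sold=3 ship[1->2]=3 ship[0->1]=2 prod=5 -> inv=[13 8 9]
Step 2: demand=3,sold=3 ship[1->2]=3 ship[0->1]=2 prod=5 -> inv=[16 7 9]
Step 3: demand=3,sold=3 ship[1->2]=3 ship[0->1]=2 prod=5 -> inv=[19 6 9]
Step 4: demand=3,sold=3 ship[1->2]=3 ship[0->1]=2 prod=5 -> inv=[22 5 9]

22 5 9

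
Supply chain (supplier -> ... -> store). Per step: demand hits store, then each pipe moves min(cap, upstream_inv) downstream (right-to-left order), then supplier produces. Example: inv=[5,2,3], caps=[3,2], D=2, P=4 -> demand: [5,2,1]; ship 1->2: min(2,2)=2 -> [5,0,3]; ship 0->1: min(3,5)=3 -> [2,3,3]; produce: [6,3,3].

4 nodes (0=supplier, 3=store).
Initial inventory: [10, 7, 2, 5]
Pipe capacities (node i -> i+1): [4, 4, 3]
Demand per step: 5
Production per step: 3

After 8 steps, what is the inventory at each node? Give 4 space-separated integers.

Step 1: demand=5,sold=5 ship[2->3]=2 ship[1->2]=4 ship[0->1]=4 prod=3 -> inv=[9 7 4 2]
Step 2: demand=5,sold=2 ship[2->3]=3 ship[1->2]=4 ship[0->1]=4 prod=3 -> inv=[8 7 5 3]
Step 3: demand=5,sold=3 ship[2->3]=3 ship[1->2]=4 ship[0->1]=4 prod=3 -> inv=[7 7 6 3]
Step 4: demand=5,sold=3 ship[2->3]=3 ship[1->2]=4 ship[0->1]=4 prod=3 -> inv=[6 7 7 3]
Step 5: demand=5,sold=3 ship[2->3]=3 ship[1->2]=4 ship[0->1]=4 prod=3 -> inv=[5 7 8 3]
Step 6: demand=5,sold=3 ship[2->3]=3 ship[1->2]=4 ship[0->1]=4 prod=3 -> inv=[4 7 9 3]
Step 7: demand=5,sold=3 ship[2->3]=3 ship[1->2]=4 ship[0->1]=4 prod=3 -> inv=[3 7 10 3]
Step 8: demand=5,sold=3 ship[2->3]=3 ship[1->2]=4 ship[0->1]=3 prod=3 -> inv=[3 6 11 3]

3 6 11 3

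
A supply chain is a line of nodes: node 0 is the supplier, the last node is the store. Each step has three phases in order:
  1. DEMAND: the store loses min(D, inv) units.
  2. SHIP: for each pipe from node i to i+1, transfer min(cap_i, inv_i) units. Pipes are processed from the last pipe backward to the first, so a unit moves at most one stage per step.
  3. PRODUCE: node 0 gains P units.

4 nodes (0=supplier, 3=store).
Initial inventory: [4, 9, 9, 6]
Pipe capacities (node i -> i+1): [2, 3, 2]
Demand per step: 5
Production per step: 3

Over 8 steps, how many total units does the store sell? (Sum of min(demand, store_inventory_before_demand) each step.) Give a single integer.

Step 1: sold=5 (running total=5) -> [5 8 10 3]
Step 2: sold=3 (running total=8) -> [6 7 11 2]
Step 3: sold=2 (running total=10) -> [7 6 12 2]
Step 4: sold=2 (running total=12) -> [8 5 13 2]
Step 5: sold=2 (running total=14) -> [9 4 14 2]
Step 6: sold=2 (running total=16) -> [10 3 15 2]
Step 7: sold=2 (running total=18) -> [11 2 16 2]
Step 8: sold=2 (running total=20) -> [12 2 16 2]

Answer: 20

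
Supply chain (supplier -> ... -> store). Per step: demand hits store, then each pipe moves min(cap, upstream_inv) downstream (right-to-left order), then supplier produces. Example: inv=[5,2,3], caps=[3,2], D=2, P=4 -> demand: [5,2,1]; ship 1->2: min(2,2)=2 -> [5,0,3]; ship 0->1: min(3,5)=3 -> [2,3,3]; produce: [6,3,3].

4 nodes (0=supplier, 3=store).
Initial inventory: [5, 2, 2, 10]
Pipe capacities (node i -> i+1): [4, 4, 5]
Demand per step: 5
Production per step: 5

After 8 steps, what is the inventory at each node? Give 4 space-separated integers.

Step 1: demand=5,sold=5 ship[2->3]=2 ship[1->2]=2 ship[0->1]=4 prod=5 -> inv=[6 4 2 7]
Step 2: demand=5,sold=5 ship[2->3]=2 ship[1->2]=4 ship[0->1]=4 prod=5 -> inv=[7 4 4 4]
Step 3: demand=5,sold=4 ship[2->3]=4 ship[1->2]=4 ship[0->1]=4 prod=5 -> inv=[8 4 4 4]
Step 4: demand=5,sold=4 ship[2->3]=4 ship[1->2]=4 ship[0->1]=4 prod=5 -> inv=[9 4 4 4]
Step 5: demand=5,sold=4 ship[2->3]=4 ship[1->2]=4 ship[0->1]=4 prod=5 -> inv=[10 4 4 4]
Step 6: demand=5,sold=4 ship[2->3]=4 ship[1->2]=4 ship[0->1]=4 prod=5 -> inv=[11 4 4 4]
Step 7: demand=5,sold=4 ship[2->3]=4 ship[1->2]=4 ship[0->1]=4 prod=5 -> inv=[12 4 4 4]
Step 8: demand=5,sold=4 ship[2->3]=4 ship[1->2]=4 ship[0->1]=4 prod=5 -> inv=[13 4 4 4]

13 4 4 4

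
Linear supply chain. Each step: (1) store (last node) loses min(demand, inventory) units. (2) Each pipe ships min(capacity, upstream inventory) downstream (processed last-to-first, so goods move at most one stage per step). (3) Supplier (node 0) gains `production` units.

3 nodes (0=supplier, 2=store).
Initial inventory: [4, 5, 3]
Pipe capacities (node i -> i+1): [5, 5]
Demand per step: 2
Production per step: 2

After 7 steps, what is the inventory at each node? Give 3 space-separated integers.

Step 1: demand=2,sold=2 ship[1->2]=5 ship[0->1]=4 prod=2 -> inv=[2 4 6]
Step 2: demand=2,sold=2 ship[1->2]=4 ship[0->1]=2 prod=2 -> inv=[2 2 8]
Step 3: demand=2,sold=2 ship[1->2]=2 ship[0->1]=2 prod=2 -> inv=[2 2 8]
Step 4: demand=2,sold=2 ship[1->2]=2 ship[0->1]=2 prod=2 -> inv=[2 2 8]
Step 5: demand=2,sold=2 ship[1->2]=2 ship[0->1]=2 prod=2 -> inv=[2 2 8]
Step 6: demand=2,sold=2 ship[1->2]=2 ship[0->1]=2 prod=2 -> inv=[2 2 8]
Step 7: demand=2,sold=2 ship[1->2]=2 ship[0->1]=2 prod=2 -> inv=[2 2 8]

2 2 8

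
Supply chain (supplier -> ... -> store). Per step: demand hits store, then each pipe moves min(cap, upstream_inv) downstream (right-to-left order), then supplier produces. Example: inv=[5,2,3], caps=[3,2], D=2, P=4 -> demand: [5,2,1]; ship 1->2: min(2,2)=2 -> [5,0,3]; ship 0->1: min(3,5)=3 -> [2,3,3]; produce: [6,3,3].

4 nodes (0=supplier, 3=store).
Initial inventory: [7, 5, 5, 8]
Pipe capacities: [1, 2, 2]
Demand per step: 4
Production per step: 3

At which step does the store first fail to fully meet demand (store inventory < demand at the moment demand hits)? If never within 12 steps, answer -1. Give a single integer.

Step 1: demand=4,sold=4 ship[2->3]=2 ship[1->2]=2 ship[0->1]=1 prod=3 -> [9 4 5 6]
Step 2: demand=4,sold=4 ship[2->3]=2 ship[1->2]=2 ship[0->1]=1 prod=3 -> [11 3 5 4]
Step 3: demand=4,sold=4 ship[2->3]=2 ship[1->2]=2 ship[0->1]=1 prod=3 -> [13 2 5 2]
Step 4: demand=4,sold=2 ship[2->3]=2 ship[1->2]=2 ship[0->1]=1 prod=3 -> [15 1 5 2]
Step 5: demand=4,sold=2 ship[2->3]=2 ship[1->2]=1 ship[0->1]=1 prod=3 -> [17 1 4 2]
Step 6: demand=4,sold=2 ship[2->3]=2 ship[1->2]=1 ship[0->1]=1 prod=3 -> [19 1 3 2]
Step 7: demand=4,sold=2 ship[2->3]=2 ship[1->2]=1 ship[0->1]=1 prod=3 -> [21 1 2 2]
Step 8: demand=4,sold=2 ship[2->3]=2 ship[1->2]=1 ship[0->1]=1 prod=3 -> [23 1 1 2]
Step 9: demand=4,sold=2 ship[2->3]=1 ship[1->2]=1 ship[0->1]=1 prod=3 -> [25 1 1 1]
Step 10: demand=4,sold=1 ship[2->3]=1 ship[1->2]=1 ship[0->1]=1 prod=3 -> [27 1 1 1]
Step 11: demand=4,sold=1 ship[2->3]=1 ship[1->2]=1 ship[0->1]=1 prod=3 -> [29 1 1 1]
Step 12: demand=4,sold=1 ship[2->3]=1 ship[1->2]=1 ship[0->1]=1 prod=3 -> [31 1 1 1]
First stockout at step 4

4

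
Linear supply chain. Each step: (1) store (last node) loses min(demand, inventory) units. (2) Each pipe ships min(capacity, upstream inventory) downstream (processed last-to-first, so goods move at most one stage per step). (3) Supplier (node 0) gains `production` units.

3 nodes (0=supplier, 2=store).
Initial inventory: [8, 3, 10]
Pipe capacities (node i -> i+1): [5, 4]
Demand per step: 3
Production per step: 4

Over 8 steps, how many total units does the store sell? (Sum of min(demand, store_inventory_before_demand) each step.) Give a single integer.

Answer: 24

Derivation:
Step 1: sold=3 (running total=3) -> [7 5 10]
Step 2: sold=3 (running total=6) -> [6 6 11]
Step 3: sold=3 (running total=9) -> [5 7 12]
Step 4: sold=3 (running total=12) -> [4 8 13]
Step 5: sold=3 (running total=15) -> [4 8 14]
Step 6: sold=3 (running total=18) -> [4 8 15]
Step 7: sold=3 (running total=21) -> [4 8 16]
Step 8: sold=3 (running total=24) -> [4 8 17]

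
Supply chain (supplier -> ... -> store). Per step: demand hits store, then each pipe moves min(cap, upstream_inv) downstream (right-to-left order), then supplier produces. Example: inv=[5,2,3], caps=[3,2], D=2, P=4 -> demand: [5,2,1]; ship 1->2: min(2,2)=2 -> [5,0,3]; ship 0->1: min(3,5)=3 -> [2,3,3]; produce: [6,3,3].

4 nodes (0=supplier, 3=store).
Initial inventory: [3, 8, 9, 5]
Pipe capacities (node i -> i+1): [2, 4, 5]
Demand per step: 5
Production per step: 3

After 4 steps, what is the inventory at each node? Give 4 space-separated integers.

Step 1: demand=5,sold=5 ship[2->3]=5 ship[1->2]=4 ship[0->1]=2 prod=3 -> inv=[4 6 8 5]
Step 2: demand=5,sold=5 ship[2->3]=5 ship[1->2]=4 ship[0->1]=2 prod=3 -> inv=[5 4 7 5]
Step 3: demand=5,sold=5 ship[2->3]=5 ship[1->2]=4 ship[0->1]=2 prod=3 -> inv=[6 2 6 5]
Step 4: demand=5,sold=5 ship[2->3]=5 ship[1->2]=2 ship[0->1]=2 prod=3 -> inv=[7 2 3 5]

7 2 3 5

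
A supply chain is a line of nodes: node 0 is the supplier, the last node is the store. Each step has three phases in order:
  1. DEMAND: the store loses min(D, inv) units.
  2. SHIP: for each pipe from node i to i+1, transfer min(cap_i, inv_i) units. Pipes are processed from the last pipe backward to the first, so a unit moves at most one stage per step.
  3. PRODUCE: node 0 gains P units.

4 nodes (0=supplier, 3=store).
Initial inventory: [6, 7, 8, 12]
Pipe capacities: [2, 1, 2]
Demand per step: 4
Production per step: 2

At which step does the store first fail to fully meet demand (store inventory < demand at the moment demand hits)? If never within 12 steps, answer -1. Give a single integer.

Step 1: demand=4,sold=4 ship[2->3]=2 ship[1->2]=1 ship[0->1]=2 prod=2 -> [6 8 7 10]
Step 2: demand=4,sold=4 ship[2->3]=2 ship[1->2]=1 ship[0->1]=2 prod=2 -> [6 9 6 8]
Step 3: demand=4,sold=4 ship[2->3]=2 ship[1->2]=1 ship[0->1]=2 prod=2 -> [6 10 5 6]
Step 4: demand=4,sold=4 ship[2->3]=2 ship[1->2]=1 ship[0->1]=2 prod=2 -> [6 11 4 4]
Step 5: demand=4,sold=4 ship[2->3]=2 ship[1->2]=1 ship[0->1]=2 prod=2 -> [6 12 3 2]
Step 6: demand=4,sold=2 ship[2->3]=2 ship[1->2]=1 ship[0->1]=2 prod=2 -> [6 13 2 2]
Step 7: demand=4,sold=2 ship[2->3]=2 ship[1->2]=1 ship[0->1]=2 prod=2 -> [6 14 1 2]
Step 8: demand=4,sold=2 ship[2->3]=1 ship[1->2]=1 ship[0->1]=2 prod=2 -> [6 15 1 1]
Step 9: demand=4,sold=1 ship[2->3]=1 ship[1->2]=1 ship[0->1]=2 prod=2 -> [6 16 1 1]
Step 10: demand=4,sold=1 ship[2->3]=1 ship[1->2]=1 ship[0->1]=2 prod=2 -> [6 17 1 1]
Step 11: demand=4,sold=1 ship[2->3]=1 ship[1->2]=1 ship[0->1]=2 prod=2 -> [6 18 1 1]
Step 12: demand=4,sold=1 ship[2->3]=1 ship[1->2]=1 ship[0->1]=2 prod=2 -> [6 19 1 1]
First stockout at step 6

6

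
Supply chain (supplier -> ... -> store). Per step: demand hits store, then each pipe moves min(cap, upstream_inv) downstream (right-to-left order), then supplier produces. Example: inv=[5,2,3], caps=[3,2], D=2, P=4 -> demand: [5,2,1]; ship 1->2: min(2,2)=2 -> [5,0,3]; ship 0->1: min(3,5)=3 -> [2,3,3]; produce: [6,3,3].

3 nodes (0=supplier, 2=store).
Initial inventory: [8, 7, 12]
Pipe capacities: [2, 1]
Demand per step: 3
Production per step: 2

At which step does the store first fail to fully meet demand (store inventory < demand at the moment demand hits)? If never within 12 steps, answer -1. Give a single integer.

Step 1: demand=3,sold=3 ship[1->2]=1 ship[0->1]=2 prod=2 -> [8 8 10]
Step 2: demand=3,sold=3 ship[1->2]=1 ship[0->1]=2 prod=2 -> [8 9 8]
Step 3: demand=3,sold=3 ship[1->2]=1 ship[0->1]=2 prod=2 -> [8 10 6]
Step 4: demand=3,sold=3 ship[1->2]=1 ship[0->1]=2 prod=2 -> [8 11 4]
Step 5: demand=3,sold=3 ship[1->2]=1 ship[0->1]=2 prod=2 -> [8 12 2]
Step 6: demand=3,sold=2 ship[1->2]=1 ship[0->1]=2 prod=2 -> [8 13 1]
Step 7: demand=3,sold=1 ship[1->2]=1 ship[0->1]=2 prod=2 -> [8 14 1]
Step 8: demand=3,sold=1 ship[1->2]=1 ship[0->1]=2 prod=2 -> [8 15 1]
Step 9: demand=3,sold=1 ship[1->2]=1 ship[0->1]=2 prod=2 -> [8 16 1]
Step 10: demand=3,sold=1 ship[1->2]=1 ship[0->1]=2 prod=2 -> [8 17 1]
Step 11: demand=3,sold=1 ship[1->2]=1 ship[0->1]=2 prod=2 -> [8 18 1]
Step 12: demand=3,sold=1 ship[1->2]=1 ship[0->1]=2 prod=2 -> [8 19 1]
First stockout at step 6

6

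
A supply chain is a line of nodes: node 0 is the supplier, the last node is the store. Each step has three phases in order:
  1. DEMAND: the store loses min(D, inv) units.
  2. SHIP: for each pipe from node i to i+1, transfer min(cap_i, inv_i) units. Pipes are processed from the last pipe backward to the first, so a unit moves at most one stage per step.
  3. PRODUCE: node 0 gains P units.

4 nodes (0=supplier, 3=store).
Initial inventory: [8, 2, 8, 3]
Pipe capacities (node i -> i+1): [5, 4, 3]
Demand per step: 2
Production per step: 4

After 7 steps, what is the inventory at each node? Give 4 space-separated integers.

Step 1: demand=2,sold=2 ship[2->3]=3 ship[1->2]=2 ship[0->1]=5 prod=4 -> inv=[7 5 7 4]
Step 2: demand=2,sold=2 ship[2->3]=3 ship[1->2]=4 ship[0->1]=5 prod=4 -> inv=[6 6 8 5]
Step 3: demand=2,sold=2 ship[2->3]=3 ship[1->2]=4 ship[0->1]=5 prod=4 -> inv=[5 7 9 6]
Step 4: demand=2,sold=2 ship[2->3]=3 ship[1->2]=4 ship[0->1]=5 prod=4 -> inv=[4 8 10 7]
Step 5: demand=2,sold=2 ship[2->3]=3 ship[1->2]=4 ship[0->1]=4 prod=4 -> inv=[4 8 11 8]
Step 6: demand=2,sold=2 ship[2->3]=3 ship[1->2]=4 ship[0->1]=4 prod=4 -> inv=[4 8 12 9]
Step 7: demand=2,sold=2 ship[2->3]=3 ship[1->2]=4 ship[0->1]=4 prod=4 -> inv=[4 8 13 10]

4 8 13 10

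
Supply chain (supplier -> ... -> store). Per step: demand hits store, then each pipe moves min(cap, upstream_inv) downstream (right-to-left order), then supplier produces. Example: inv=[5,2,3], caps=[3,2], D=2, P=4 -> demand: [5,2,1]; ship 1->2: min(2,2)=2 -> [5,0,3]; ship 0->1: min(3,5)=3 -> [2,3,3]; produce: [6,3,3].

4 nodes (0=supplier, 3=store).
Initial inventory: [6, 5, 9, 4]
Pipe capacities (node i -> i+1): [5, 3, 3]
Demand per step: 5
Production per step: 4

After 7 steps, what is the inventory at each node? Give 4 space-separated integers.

Step 1: demand=5,sold=4 ship[2->3]=3 ship[1->2]=3 ship[0->1]=5 prod=4 -> inv=[5 7 9 3]
Step 2: demand=5,sold=3 ship[2->3]=3 ship[1->2]=3 ship[0->1]=5 prod=4 -> inv=[4 9 9 3]
Step 3: demand=5,sold=3 ship[2->3]=3 ship[1->2]=3 ship[0->1]=4 prod=4 -> inv=[4 10 9 3]
Step 4: demand=5,sold=3 ship[2->3]=3 ship[1->2]=3 ship[0->1]=4 prod=4 -> inv=[4 11 9 3]
Step 5: demand=5,sold=3 ship[2->3]=3 ship[1->2]=3 ship[0->1]=4 prod=4 -> inv=[4 12 9 3]
Step 6: demand=5,sold=3 ship[2->3]=3 ship[1->2]=3 ship[0->1]=4 prod=4 -> inv=[4 13 9 3]
Step 7: demand=5,sold=3 ship[2->3]=3 ship[1->2]=3 ship[0->1]=4 prod=4 -> inv=[4 14 9 3]

4 14 9 3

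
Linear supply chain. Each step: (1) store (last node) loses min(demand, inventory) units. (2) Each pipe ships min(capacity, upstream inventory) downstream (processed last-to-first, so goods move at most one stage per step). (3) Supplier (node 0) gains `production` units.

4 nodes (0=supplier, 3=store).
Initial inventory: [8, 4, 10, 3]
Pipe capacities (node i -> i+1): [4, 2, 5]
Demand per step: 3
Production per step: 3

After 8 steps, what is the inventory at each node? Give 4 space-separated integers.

Step 1: demand=3,sold=3 ship[2->3]=5 ship[1->2]=2 ship[0->1]=4 prod=3 -> inv=[7 6 7 5]
Step 2: demand=3,sold=3 ship[2->3]=5 ship[1->2]=2 ship[0->1]=4 prod=3 -> inv=[6 8 4 7]
Step 3: demand=3,sold=3 ship[2->3]=4 ship[1->2]=2 ship[0->1]=4 prod=3 -> inv=[5 10 2 8]
Step 4: demand=3,sold=3 ship[2->3]=2 ship[1->2]=2 ship[0->1]=4 prod=3 -> inv=[4 12 2 7]
Step 5: demand=3,sold=3 ship[2->3]=2 ship[1->2]=2 ship[0->1]=4 prod=3 -> inv=[3 14 2 6]
Step 6: demand=3,sold=3 ship[2->3]=2 ship[1->2]=2 ship[0->1]=3 prod=3 -> inv=[3 15 2 5]
Step 7: demand=3,sold=3 ship[2->3]=2 ship[1->2]=2 ship[0->1]=3 prod=3 -> inv=[3 16 2 4]
Step 8: demand=3,sold=3 ship[2->3]=2 ship[1->2]=2 ship[0->1]=3 prod=3 -> inv=[3 17 2 3]

3 17 2 3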